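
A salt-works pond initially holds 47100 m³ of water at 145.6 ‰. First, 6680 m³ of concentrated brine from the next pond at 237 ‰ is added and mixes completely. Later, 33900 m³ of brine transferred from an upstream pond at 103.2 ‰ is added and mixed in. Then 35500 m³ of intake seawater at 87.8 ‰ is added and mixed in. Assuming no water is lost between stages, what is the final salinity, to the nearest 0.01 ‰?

122.23 ‰

By conservation of dissolved salt,
Initial salt = 47,100×145.6 = 6,857,760
After stage 1: salt = 6,857,760 + 6,680×237 = 8,440,920; volume = 53,780 m³; S = 156.953 ‰
After stage 2: salt = 8,440,920 + 33,900×103.2 = 11,939,400; volume = 87,680 m³; S = 136.17 ‰
After stage 3: salt = 11,939,400 + 35,500×87.8 = 15,056,300; volume = 123,180 m³
S = 15,056,300 / 123,180 = 122.2301 ‰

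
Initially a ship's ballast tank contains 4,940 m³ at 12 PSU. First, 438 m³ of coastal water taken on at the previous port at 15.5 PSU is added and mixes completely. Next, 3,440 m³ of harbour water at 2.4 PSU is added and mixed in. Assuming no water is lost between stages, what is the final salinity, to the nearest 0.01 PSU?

8.43 PSU

Weighted by volume,
Initial salt = 4,940×12 = 59,280
After stage 1: salt = 59,280 + 438×15.5 = 66,069; volume = 5,378 m³; S = 12.285 PSU
After stage 2: salt = 66,069 + 3,440×2.4 = 74,325; volume = 8,818 m³
S = 74,325 / 8,818 = 8.4288 PSU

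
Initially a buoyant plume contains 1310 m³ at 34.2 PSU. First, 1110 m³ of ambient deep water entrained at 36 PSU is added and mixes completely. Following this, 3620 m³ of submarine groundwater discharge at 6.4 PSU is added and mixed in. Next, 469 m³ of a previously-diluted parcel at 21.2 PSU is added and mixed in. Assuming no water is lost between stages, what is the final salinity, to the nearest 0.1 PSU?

Conserving salt mass:
Initial salt = 1,310×34.2 = 44,802
After stage 1: salt = 44,802 + 1,110×36 = 84,762; volume = 2,420 m³; S = 35.026 PSU
After stage 2: salt = 84,762 + 3,620×6.4 = 107,930; volume = 6,040 m³; S = 17.869 PSU
After stage 3: salt = 107,930 + 469×21.2 = 117,872.8; volume = 6,509 m³
S = 117,872.8 / 6,509 = 18.1092 PSU

18.1 PSU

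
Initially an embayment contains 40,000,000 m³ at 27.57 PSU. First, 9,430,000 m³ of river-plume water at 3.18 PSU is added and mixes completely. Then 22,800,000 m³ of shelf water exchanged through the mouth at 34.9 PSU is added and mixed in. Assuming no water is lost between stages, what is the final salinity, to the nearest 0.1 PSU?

26.7 PSU

Total salt / total volume:
Initial salt = 40,000,000×27.57 = 1,102,800,000
After stage 1: salt = 1,102,800,000 + 9,430,000×3.18 = 1,132,787,400; volume = 49,430,000 m³; S = 22.917 PSU
After stage 2: salt = 1,132,787,400 + 22,800,000×34.9 = 1,928,507,400; volume = 72,230,000 m³
S = 1,928,507,400 / 72,230,000 = 26.6995 PSU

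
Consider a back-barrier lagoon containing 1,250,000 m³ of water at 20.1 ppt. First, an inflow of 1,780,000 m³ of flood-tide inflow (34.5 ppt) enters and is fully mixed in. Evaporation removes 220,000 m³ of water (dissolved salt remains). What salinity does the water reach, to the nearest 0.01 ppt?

30.80 ppt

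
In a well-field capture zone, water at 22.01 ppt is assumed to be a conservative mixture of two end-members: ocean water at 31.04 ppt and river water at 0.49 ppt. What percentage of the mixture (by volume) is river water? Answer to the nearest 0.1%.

Let f be the freshwater fraction. Salt balance per unit volume:
f×0.49 + (1−f)×31.04 = 22.01
f = (31.04 − 22.01) / (31.04 − 0.49) = 9.03/30.55 = 0.2956

29.6%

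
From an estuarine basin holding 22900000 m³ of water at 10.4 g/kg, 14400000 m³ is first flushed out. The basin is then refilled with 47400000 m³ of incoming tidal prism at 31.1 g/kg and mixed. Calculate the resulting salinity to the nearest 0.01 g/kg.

27.95 g/kg

Remaining after removal: 8,500,000 m³ at 10.4 g/kg (salt = 88,400,000)
After addition: salt = 88,400,000 + 47,400,000×31.1 = 1,562,540,000; volume = 55,900,000 m³
S = 1,562,540,000 / 55,900,000 = 27.9524 g/kg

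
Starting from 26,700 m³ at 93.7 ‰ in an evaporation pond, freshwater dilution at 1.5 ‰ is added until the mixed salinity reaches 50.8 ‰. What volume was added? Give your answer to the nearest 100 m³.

23200 m³

Salt balance: 26,700×93.7 + V×1.5 = (26,700+V)×50.8
2,501,790 + 1.5V = 1,356,360 + 50.8V
1,145,430 = 49.3V
V = 23,233.87 m³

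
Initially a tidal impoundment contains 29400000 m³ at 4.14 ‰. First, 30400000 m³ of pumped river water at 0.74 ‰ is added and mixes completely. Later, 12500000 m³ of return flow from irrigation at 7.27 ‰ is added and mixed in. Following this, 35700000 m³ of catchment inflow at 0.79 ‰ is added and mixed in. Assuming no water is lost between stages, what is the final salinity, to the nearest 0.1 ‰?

Conserving salt mass:
Initial salt = 29,400,000×4.14 = 121,716,000
After stage 1: salt = 121,716,000 + 30,400,000×0.74 = 144,212,000; volume = 59,800,000 m³; S = 2.412 ‰
After stage 2: salt = 144,212,000 + 12,500,000×7.27 = 235,087,000; volume = 72,300,000 m³; S = 3.252 ‰
After stage 3: salt = 235,087,000 + 35,700,000×0.79 = 263,290,000; volume = 108,000,000 m³
S = 263,290,000 / 108,000,000 = 2.4379 ‰

2.4 ‰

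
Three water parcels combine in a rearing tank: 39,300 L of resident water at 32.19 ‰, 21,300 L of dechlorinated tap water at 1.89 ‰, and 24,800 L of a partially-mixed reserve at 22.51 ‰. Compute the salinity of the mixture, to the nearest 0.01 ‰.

Salt balance:
salt = 39,300×32.19 + 21,300×1.89 + 24,800×22.51 = 1,265,067 + 40,257 + 558,248 = 1,863,572
volume = 39,300 + 21,300 + 24,800 = 85,400 L
S = 1,863,572 / 85,400 = 21.8217 ‰

21.82 ‰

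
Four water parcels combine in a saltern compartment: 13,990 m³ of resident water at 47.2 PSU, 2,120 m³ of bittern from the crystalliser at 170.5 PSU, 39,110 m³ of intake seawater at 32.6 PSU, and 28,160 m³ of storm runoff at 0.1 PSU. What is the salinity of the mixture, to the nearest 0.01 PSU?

27.58 PSU

Salt balance:
salt = 13,990×47.2 + 2,120×170.5 + 39,110×32.6 + 28,160×0.1 = 660,328 + 361,460 + 1,274,986 + 2,816 = 2,299,590
volume = 13,990 + 2,120 + 39,110 + 28,160 = 83,380 m³
S = 2,299,590 / 83,380 = 27.5796 PSU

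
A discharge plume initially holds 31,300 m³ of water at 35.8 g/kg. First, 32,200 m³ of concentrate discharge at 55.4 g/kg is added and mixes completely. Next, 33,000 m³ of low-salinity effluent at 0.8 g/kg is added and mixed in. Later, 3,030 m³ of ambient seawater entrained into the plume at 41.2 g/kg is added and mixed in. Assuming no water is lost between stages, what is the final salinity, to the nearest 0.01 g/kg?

30.70 g/kg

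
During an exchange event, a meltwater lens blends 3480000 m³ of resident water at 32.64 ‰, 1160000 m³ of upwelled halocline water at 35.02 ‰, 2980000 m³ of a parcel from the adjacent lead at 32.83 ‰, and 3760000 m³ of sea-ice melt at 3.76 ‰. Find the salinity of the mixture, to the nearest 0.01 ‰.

23.39 ‰

By conservation of dissolved salt,
salt = 3,480,000×32.64 + 1,160,000×35.02 + 2,980,000×32.83 + 3,760,000×3.76 = 113,587,200 + 40,623,200 + 97,833,400 + 14,137,600 = 266,181,400
volume = 3,480,000 + 1,160,000 + 2,980,000 + 3,760,000 = 11,380,000 m³
S = 266,181,400 / 11,380,000 = 23.3903 ‰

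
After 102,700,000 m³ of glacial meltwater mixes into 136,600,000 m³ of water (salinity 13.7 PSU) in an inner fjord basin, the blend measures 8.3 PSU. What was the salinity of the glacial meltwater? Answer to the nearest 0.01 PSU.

Salt balance: 136,600,000×13.7 + 102,700,000×S = 239,300,000×8.3
1,871,420,000 + 102,700,000·S = 1,986,190,000
S = (1,986,190,000 − 1,871,420,000) / 102,700,000 = 1.1175 PSU

1.12 PSU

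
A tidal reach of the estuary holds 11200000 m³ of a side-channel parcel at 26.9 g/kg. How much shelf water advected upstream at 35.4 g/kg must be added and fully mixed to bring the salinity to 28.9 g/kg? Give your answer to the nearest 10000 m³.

Salt balance: 11,200,000×26.9 + V×35.4 = (11,200,000+V)×28.9
301,280,000 + 35.4V = 323,680,000 + 28.9V
22,400,000 = 6.5V
V = 3,446,153.85 m³

3450000 m³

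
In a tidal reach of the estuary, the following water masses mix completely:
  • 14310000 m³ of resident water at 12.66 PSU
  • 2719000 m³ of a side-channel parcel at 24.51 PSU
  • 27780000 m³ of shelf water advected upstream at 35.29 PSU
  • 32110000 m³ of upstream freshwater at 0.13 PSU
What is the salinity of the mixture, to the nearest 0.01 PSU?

16.02 PSU

Conserving salt mass:
salt = 14,310,000×12.66 + 2,719,000×24.51 + 27,780,000×35.29 + 32,110,000×0.13 = 181,164,600 + 66,642,690 + 980,356,200 + 4,174,300 = 1,232,337,790
volume = 14,310,000 + 2,719,000 + 27,780,000 + 32,110,000 = 76,919,000 m³
S = 1,232,337,790 / 76,919,000 = 16.0212 PSU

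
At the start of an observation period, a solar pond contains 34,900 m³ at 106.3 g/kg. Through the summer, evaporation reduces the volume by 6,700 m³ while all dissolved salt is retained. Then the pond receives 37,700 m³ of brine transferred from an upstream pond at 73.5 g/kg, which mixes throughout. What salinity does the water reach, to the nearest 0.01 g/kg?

After evaporation: salt = 34,900×106.3 = 3,709,870; volume = 34,900 − 6,700 = 28,200 m³
After mixing: salt = 3,709,870 + 37,700×73.5 = 6,480,820; volume = 28,200 + 37,700 = 65,900 m³
S = 6,480,820 / 65,900 = 98.3432 g/kg

98.34 g/kg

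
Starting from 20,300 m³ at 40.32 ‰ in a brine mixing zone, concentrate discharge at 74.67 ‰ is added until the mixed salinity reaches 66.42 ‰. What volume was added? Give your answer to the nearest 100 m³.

Salt balance: 20,300×40.32 + V×74.67 = (20,300+V)×66.42
818,496 + 74.67V = 1,348,326 + 66.42V
529,830 = 8.25V
V = 64,221.82 m³

64200 m³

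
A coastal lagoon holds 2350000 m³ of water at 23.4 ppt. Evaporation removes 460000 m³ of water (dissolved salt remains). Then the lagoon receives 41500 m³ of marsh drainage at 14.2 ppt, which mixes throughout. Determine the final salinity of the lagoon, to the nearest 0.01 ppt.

28.78 ppt

After evaporation: salt = 2,350,000×23.4 = 54,990,000; volume = 2,350,000 − 460,000 = 1,890,000 m³
After mixing: salt = 54,990,000 + 41,500×14.2 = 55,579,300; volume = 1,890,000 + 41,500 = 1,931,500 m³
S = 55,579,300 / 1,931,500 = 28.7752 ppt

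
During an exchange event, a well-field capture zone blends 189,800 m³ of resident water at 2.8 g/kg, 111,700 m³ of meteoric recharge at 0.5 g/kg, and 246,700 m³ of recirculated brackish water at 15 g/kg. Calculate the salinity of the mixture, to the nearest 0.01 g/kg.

7.82 g/kg

Total salt / total volume:
salt = 189,800×2.8 + 111,700×0.5 + 246,700×15 = 531,440 + 55,850 + 3,700,500 = 4,287,790
volume = 189,800 + 111,700 + 246,700 = 548,200 m³
S = 4,287,790 / 548,200 = 7.8216 g/kg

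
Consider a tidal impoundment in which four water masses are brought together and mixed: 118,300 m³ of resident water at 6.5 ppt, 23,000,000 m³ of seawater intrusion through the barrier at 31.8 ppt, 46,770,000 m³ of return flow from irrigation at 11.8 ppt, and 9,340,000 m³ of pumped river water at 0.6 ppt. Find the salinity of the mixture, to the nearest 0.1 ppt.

16.3 ppt

Conserving salt mass:
salt = 118,300×6.5 + 23,000,000×31.8 + 46,770,000×11.8 + 9,340,000×0.6 = 768,950 + 731,400,000 + 551,886,000 + 5,604,000 = 1,289,658,950
volume = 118,300 + 23,000,000 + 46,770,000 + 9,340,000 = 79,228,300 m³
S = 1,289,658,950 / 79,228,300 = 16.278 ppt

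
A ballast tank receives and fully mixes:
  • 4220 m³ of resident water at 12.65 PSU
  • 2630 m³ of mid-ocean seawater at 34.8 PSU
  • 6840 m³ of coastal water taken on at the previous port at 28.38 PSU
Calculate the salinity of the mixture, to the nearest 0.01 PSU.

24.76 PSU

Weighted by volume,
salt = 4,220×12.65 + 2,630×34.8 + 6,840×28.38 = 53,383 + 91,524 + 194,119.2 = 339,026.2
volume = 4,220 + 2,630 + 6,840 = 13,690 m³
S = 339,026.2 / 13,690 = 24.7645 PSU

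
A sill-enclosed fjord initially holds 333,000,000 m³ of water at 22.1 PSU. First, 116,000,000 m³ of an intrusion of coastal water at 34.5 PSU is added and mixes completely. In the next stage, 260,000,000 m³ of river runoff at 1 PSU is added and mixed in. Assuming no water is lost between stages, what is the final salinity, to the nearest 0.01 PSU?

Weighted by volume,
Initial salt = 333,000,000×22.1 = 7,359,300,000
After stage 1: salt = 7,359,300,000 + 116,000,000×34.5 = 11,361,300,000; volume = 449,000,000 m³; S = 25.304 PSU
After stage 2: salt = 11,361,300,000 + 260,000,000×1 = 11,621,300,000; volume = 709,000,000 m³
S = 11,621,300,000 / 709,000,000 = 16.3911 PSU

16.39 PSU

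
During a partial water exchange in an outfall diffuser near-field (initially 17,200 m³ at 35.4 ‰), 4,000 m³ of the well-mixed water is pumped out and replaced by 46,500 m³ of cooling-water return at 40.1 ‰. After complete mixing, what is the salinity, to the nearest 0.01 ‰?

39.06 ‰

Remaining after removal: 13,200 m³ at 35.4 ‰ (salt = 467,280)
After addition: salt = 467,280 + 46,500×40.1 = 2,331,930; volume = 59,700 m³
S = 2,331,930 / 59,700 = 39.0608 ‰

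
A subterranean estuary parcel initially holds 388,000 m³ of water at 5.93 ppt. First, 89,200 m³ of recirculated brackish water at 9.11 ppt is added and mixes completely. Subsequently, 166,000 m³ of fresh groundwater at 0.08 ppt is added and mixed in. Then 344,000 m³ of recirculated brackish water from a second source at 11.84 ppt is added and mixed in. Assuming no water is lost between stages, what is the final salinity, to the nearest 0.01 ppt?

7.29 ppt

Salt balance:
Initial salt = 388,000×5.93 = 2,300,840
After stage 1: salt = 2,300,840 + 89,200×9.11 = 3,113,452; volume = 477,200 m³; S = 6.524 ppt
After stage 2: salt = 3,113,452 + 166,000×0.08 = 3,126,732; volume = 643,200 m³; S = 4.861 ppt
After stage 3: salt = 3,126,732 + 344,000×11.84 = 7,199,692; volume = 987,200 m³
S = 7,199,692 / 987,200 = 7.293 ppt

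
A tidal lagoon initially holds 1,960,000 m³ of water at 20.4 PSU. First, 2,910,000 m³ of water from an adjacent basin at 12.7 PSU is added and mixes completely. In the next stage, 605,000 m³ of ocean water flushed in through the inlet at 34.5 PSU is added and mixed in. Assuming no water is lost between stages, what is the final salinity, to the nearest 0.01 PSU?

Total salt / total volume:
Initial salt = 1,960,000×20.4 = 39,984,000
After stage 1: salt = 39,984,000 + 2,910,000×12.7 = 76,941,000; volume = 4,870,000 m³; S = 15.799 PSU
After stage 2: salt = 76,941,000 + 605,000×34.5 = 97,813,500; volume = 5,475,000 m³
S = 97,813,500 / 5,475,000 = 17.8655 PSU

17.87 PSU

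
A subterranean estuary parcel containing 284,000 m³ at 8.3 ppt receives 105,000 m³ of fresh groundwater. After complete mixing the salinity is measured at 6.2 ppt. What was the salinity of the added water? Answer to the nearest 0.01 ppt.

0.52 ppt

Salt balance: 284,000×8.3 + 105,000×S = 389,000×6.2
2,357,200 + 105,000·S = 2,411,800
S = (2,411,800 − 2,357,200) / 105,000 = 0.52 ppt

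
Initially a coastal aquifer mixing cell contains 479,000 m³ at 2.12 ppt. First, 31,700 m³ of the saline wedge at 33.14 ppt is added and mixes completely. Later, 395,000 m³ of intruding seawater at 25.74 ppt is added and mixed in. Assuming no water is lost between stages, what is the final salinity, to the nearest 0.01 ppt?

13.51 ppt

Salt balance:
Initial salt = 479,000×2.12 = 1,015,480
After stage 1: salt = 1,015,480 + 31,700×33.14 = 2,066,018; volume = 510,700 m³; S = 4.045 ppt
After stage 2: salt = 2,066,018 + 395,000×25.74 = 12,233,318; volume = 905,700 m³
S = 12,233,318 / 905,700 = 13.507 ppt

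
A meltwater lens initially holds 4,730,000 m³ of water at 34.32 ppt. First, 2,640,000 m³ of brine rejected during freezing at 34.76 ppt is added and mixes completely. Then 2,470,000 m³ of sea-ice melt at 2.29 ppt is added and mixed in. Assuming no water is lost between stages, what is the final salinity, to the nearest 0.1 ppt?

Weighted by volume,
Initial salt = 4,730,000×34.32 = 162,333,600
After stage 1: salt = 162,333,600 + 2,640,000×34.76 = 254,100,000; volume = 7,370,000 m³; S = 34.478 ppt
After stage 2: salt = 254,100,000 + 2,470,000×2.29 = 259,756,300; volume = 9,840,000 m³
S = 259,756,300 / 9,840,000 = 26.398 ppt

26.4 ppt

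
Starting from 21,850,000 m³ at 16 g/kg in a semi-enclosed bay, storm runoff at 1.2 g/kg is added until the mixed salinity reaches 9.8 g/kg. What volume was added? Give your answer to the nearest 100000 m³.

15800000 m³

Salt balance: 21,850,000×16 + V×1.2 = (21,850,000+V)×9.8
349,600,000 + 1.2V = 214,130,000 + 9.8V
135,470,000 = 8.6V
V = 15,752,325.58 m³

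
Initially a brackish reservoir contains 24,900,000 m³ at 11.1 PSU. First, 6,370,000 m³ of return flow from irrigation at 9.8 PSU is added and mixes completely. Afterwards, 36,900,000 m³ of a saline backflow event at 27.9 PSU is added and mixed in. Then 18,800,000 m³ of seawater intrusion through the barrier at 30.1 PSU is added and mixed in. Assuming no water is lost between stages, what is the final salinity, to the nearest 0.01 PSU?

Weighted by volume,
Initial salt = 24,900,000×11.1 = 276,390,000
After stage 1: salt = 276,390,000 + 6,370,000×9.8 = 338,816,000; volume = 31,270,000 m³; S = 10.835 PSU
After stage 2: salt = 338,816,000 + 36,900,000×27.9 = 1,368,326,000; volume = 68,170,000 m³; S = 20.072 PSU
After stage 3: salt = 1,368,326,000 + 18,800,000×30.1 = 1,934,206,000; volume = 86,970,000 m³
S = 1,934,206,000 / 86,970,000 = 22.2399 PSU

22.24 PSU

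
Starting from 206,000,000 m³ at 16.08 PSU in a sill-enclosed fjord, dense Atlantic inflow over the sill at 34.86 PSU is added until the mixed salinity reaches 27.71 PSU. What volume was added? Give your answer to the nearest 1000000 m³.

335000000 m³

Salt balance: 206,000,000×16.08 + V×34.86 = (206,000,000+V)×27.71
3,312,480,000 + 34.86V = 5,708,260,000 + 27.71V
2,395,780,000 = 7.15V
V = 335,074,125.87 m³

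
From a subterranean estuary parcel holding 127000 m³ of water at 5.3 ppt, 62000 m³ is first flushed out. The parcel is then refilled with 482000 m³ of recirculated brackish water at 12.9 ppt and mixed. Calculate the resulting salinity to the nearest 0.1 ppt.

12.0 ppt

Remaining after removal: 65,000 m³ at 5.3 ppt (salt = 344,500)
After addition: salt = 344,500 + 482,000×12.9 = 6,562,300; volume = 547,000 m³
S = 6,562,300 / 547,000 = 11.9969 ppt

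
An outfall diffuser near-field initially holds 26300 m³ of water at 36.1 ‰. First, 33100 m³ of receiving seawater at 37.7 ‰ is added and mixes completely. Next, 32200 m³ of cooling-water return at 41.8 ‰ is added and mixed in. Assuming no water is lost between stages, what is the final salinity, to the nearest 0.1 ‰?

38.7 ‰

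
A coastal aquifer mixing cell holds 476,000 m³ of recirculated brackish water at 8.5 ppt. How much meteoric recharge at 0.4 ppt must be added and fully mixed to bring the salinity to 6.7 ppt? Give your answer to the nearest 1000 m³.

136000 m³

Salt balance: 476,000×8.5 + V×0.4 = (476,000+V)×6.7
4,046,000 + 0.4V = 3,189,200 + 6.7V
856,800 = 6.3V
V = 136,000 m³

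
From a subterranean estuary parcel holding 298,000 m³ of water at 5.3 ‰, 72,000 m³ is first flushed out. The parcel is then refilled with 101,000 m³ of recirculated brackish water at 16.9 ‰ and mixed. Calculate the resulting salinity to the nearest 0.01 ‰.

8.88 ‰

Remaining after removal: 226,000 m³ at 5.3 ‰ (salt = 1,197,800)
After addition: salt = 1,197,800 + 101,000×16.9 = 2,904,700; volume = 327,000 m³
S = 2,904,700 / 327,000 = 8.8829 ‰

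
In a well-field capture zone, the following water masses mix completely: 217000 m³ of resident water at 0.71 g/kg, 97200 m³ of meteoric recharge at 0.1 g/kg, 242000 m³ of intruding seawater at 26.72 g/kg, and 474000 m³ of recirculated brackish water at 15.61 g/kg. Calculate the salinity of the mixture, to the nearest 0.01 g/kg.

Mass of salt is conserved:
salt = 217,000×0.71 + 97,200×0.1 + 242,000×26.72 + 474,000×15.61 = 154,070 + 9,720 + 6,466,240 + 7,399,140 = 14,029,170
volume = 217,000 + 97,200 + 242,000 + 474,000 = 1,030,200 m³
S = 14,029,170 / 1,030,200 = 13.6179 g/kg

13.62 g/kg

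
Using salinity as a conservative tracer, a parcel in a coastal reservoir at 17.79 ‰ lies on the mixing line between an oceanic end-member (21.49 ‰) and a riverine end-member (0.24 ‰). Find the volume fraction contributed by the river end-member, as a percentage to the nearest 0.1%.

17.4%

Let f be the freshwater fraction. Salt balance per unit volume:
f×0.24 + (1−f)×21.49 = 17.79
f = (21.49 − 17.79) / (21.49 − 0.24) = 3.7/21.25 = 0.1741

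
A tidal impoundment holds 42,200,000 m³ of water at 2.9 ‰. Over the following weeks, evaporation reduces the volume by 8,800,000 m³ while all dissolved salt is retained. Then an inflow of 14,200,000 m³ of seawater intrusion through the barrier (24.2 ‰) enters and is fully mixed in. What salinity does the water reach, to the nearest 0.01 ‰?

9.79 ‰

After evaporation: salt = 42,200,000×2.9 = 122,380,000; volume = 42,200,000 − 8,800,000 = 33,400,000 m³
After mixing: salt = 122,380,000 + 14,200,000×24.2 = 466,020,000; volume = 33,400,000 + 14,200,000 = 47,600,000 m³
S = 466,020,000 / 47,600,000 = 9.7903 ‰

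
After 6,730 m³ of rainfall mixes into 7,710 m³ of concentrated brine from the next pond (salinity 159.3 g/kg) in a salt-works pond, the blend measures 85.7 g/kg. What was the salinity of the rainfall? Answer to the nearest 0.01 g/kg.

1.38 g/kg

Salt balance: 7,710×159.3 + 6,730×S = 14,440×85.7
1,228,203 + 6,730·S = 1,237,508
S = (1,237,508 − 1,228,203) / 6,730 = 1.3826 g/kg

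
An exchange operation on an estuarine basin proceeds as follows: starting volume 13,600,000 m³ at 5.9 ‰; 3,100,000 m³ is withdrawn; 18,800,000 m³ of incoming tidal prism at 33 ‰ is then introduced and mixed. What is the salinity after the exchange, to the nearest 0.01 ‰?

Remaining after removal: 10,500,000 m³ at 5.9 ‰ (salt = 61,950,000)
After addition: salt = 61,950,000 + 18,800,000×33 = 682,350,000; volume = 29,300,000 m³
S = 682,350,000 / 29,300,000 = 23.2884 ‰

23.29 ‰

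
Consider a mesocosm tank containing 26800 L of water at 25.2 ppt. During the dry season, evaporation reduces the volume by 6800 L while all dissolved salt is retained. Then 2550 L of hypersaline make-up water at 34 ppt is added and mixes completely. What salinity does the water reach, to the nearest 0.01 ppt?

33.79 ppt

After evaporation: salt = 26,800×25.2 = 675,360; volume = 26,800 − 6,800 = 20,000 L
After mixing: salt = 675,360 + 2,550×34 = 762,060; volume = 20,000 + 2,550 = 22,550 L
S = 762,060 / 22,550 = 33.7942 ppt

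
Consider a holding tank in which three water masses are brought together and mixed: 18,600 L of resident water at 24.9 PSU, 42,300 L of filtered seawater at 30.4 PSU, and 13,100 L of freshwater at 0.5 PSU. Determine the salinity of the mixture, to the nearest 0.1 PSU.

Conserving salt mass:
salt = 18,600×24.9 + 42,300×30.4 + 13,100×0.5 = 463,140 + 1,285,920 + 6,550 = 1,755,610
volume = 18,600 + 42,300 + 13,100 = 74,000 L
S = 1,755,610 / 74,000 = 23.724 PSU

23.7 PSU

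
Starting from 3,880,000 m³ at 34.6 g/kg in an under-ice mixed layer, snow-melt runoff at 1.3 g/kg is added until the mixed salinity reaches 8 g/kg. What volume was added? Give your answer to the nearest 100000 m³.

Salt balance: 3,880,000×34.6 + V×1.3 = (3,880,000+V)×8
134,248,000 + 1.3V = 31,040,000 + 8V
103,208,000 = 6.7V
V = 15,404,179.1 m³

15400000 m³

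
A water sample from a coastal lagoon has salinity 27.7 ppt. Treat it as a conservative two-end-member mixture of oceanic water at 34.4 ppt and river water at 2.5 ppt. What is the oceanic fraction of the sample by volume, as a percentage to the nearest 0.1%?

79.0%

Let g be the oceanic fraction. Salt balance per unit volume:
g×34.4 + (1−g)×2.5 = 27.7
g = (27.7 − 2.5) / (34.4 − 2.5) = 25.2/31.9 = 0.79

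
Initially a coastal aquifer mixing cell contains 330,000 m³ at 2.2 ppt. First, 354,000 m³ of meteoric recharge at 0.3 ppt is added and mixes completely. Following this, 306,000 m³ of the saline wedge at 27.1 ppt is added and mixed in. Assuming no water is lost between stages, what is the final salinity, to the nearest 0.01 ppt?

By conservation of dissolved salt,
Initial salt = 330,000×2.2 = 726,000
After stage 1: salt = 726,000 + 354,000×0.3 = 832,200; volume = 684,000 m³; S = 1.217 ppt
After stage 2: salt = 832,200 + 306,000×27.1 = 9,124,800; volume = 990,000 m³
S = 9,124,800 / 990,000 = 9.217 ppt

9.22 ppt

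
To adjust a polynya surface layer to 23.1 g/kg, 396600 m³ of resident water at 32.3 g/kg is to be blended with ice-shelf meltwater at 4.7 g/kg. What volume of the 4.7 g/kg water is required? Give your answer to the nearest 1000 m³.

Salt balance: 396,600×32.3 + V×4.7 = (396,600+V)×23.1
12,810,180 + 4.7V = 9,161,460 + 23.1V
3,648,720 = 18.4V
V = 198,300 m³

198000 m³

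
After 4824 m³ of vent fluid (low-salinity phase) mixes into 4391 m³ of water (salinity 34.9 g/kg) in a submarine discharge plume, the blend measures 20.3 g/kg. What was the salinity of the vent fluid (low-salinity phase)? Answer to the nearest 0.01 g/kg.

7.01 g/kg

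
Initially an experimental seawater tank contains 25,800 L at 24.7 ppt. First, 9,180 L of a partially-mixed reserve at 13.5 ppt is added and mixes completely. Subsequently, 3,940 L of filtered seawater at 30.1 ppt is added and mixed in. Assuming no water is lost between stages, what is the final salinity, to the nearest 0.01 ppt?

22.60 ppt

Salt balance:
Initial salt = 25,800×24.7 = 637,260
After stage 1: salt = 637,260 + 9,180×13.5 = 761,190; volume = 34,980 L; S = 21.761 ppt
After stage 2: salt = 761,190 + 3,940×30.1 = 879,784; volume = 38,920 L
S = 879,784 / 38,920 = 22.6049 ppt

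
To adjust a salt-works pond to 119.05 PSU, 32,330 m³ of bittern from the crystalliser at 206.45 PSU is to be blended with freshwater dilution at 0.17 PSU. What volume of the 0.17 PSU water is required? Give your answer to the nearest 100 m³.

Salt balance: 32,330×206.45 + V×0.17 = (32,330+V)×119.05
6,674,528.5 + 0.17V = 3,848,886.5 + 119.05V
2,825,642 = 118.88V
V = 23,768.86 m³

23800 m³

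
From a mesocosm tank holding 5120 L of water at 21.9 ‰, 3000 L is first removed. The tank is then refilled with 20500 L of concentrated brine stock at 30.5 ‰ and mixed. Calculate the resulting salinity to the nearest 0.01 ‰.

Remaining after removal: 2,120 L at 21.9 ‰ (salt = 46,428)
After addition: salt = 46,428 + 20,500×30.5 = 671,678; volume = 22,620 L
S = 671,678 / 22,620 = 29.694 ‰

29.69 ‰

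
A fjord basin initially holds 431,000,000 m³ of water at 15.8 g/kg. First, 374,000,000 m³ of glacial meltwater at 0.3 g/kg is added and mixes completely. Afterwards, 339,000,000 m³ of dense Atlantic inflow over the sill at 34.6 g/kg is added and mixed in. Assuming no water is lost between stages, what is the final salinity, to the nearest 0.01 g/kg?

16.30 g/kg

Total salt / total volume:
Initial salt = 431,000,000×15.8 = 6,809,800,000
After stage 1: salt = 6,809,800,000 + 374,000,000×0.3 = 6,922,000,000; volume = 805,000,000 m³; S = 8.599 g/kg
After stage 2: salt = 6,922,000,000 + 339,000,000×34.6 = 18,651,400,000; volume = 1,144,000,000 m³
S = 18,651,400,000 / 1,144,000,000 = 16.3037 g/kg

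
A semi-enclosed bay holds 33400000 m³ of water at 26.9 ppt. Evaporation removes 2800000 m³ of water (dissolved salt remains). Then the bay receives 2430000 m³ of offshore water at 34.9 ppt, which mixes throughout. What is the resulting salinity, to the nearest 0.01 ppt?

After evaporation: salt = 33,400,000×26.9 = 898,460,000; volume = 33,400,000 − 2,800,000 = 30,600,000 m³
After mixing: salt = 898,460,000 + 2,430,000×34.9 = 983,267,000; volume = 30,600,000 + 2,430,000 = 33,030,000 m³
S = 983,267,000 / 33,030,000 = 29.7689 ppt

29.77 ppt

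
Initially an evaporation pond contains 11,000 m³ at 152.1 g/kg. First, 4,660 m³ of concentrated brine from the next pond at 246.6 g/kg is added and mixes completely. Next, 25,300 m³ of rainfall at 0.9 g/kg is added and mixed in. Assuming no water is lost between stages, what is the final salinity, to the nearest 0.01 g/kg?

69.46 g/kg

Conserving salt mass:
Initial salt = 11,000×152.1 = 1,673,100
After stage 1: salt = 1,673,100 + 4,660×246.6 = 2,822,256; volume = 15,660 m³; S = 180.221 g/kg
After stage 2: salt = 2,822,256 + 25,300×0.9 = 2,845,026; volume = 40,960 m³
S = 2,845,026 / 40,960 = 69.4586 g/kg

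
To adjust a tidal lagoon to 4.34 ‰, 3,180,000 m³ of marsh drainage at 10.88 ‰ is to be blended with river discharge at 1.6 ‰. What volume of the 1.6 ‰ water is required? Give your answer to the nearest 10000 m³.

7590000 m³

Salt balance: 3,180,000×10.88 + V×1.6 = (3,180,000+V)×4.34
34,598,400 + 1.6V = 13,801,200 + 4.34V
20,797,200 = 2.74V
V = 7,590,218.98 m³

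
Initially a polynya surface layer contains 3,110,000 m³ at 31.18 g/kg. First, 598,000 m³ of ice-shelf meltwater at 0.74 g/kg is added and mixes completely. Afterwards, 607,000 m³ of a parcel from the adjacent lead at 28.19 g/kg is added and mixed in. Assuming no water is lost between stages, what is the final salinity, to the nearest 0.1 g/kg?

Total salt / total volume:
Initial salt = 3,110,000×31.18 = 96,969,800
After stage 1: salt = 96,969,800 + 598,000×0.74 = 97,412,320; volume = 3,708,000 m³; S = 26.271 g/kg
After stage 2: salt = 97,412,320 + 607,000×28.19 = 114,523,650; volume = 4,315,000 m³
S = 114,523,650 / 4,315,000 = 26.5408 g/kg

26.5 g/kg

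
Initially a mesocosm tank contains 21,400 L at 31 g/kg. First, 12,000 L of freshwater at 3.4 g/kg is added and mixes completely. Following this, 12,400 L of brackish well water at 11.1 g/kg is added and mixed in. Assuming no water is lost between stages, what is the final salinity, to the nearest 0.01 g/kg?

18.38 g/kg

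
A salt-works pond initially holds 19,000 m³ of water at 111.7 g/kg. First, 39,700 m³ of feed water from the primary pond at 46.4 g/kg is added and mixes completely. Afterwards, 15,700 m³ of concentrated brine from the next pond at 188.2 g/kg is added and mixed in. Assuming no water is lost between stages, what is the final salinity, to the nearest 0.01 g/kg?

93.00 g/kg

Salt balance:
Initial salt = 19,000×111.7 = 2,122,300
After stage 1: salt = 2,122,300 + 39,700×46.4 = 3,964,380; volume = 58,700 m³; S = 67.536 g/kg
After stage 2: salt = 3,964,380 + 15,700×188.2 = 6,919,120; volume = 74,400 m³
S = 6,919,120 / 74,400 = 92.9989 g/kg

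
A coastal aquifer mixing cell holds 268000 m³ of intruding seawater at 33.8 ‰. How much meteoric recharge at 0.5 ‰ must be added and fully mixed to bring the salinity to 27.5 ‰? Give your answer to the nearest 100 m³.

Salt balance: 268,000×33.8 + V×0.5 = (268,000+V)×27.5
9,058,400 + 0.5V = 7,370,000 + 27.5V
1,688,400 = 27V
V = 62,533.33 m³

62500 m³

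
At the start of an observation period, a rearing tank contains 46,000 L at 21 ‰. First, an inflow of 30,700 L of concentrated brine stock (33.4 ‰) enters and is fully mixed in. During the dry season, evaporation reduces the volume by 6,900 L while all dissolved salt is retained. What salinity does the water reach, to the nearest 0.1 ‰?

28.5 ‰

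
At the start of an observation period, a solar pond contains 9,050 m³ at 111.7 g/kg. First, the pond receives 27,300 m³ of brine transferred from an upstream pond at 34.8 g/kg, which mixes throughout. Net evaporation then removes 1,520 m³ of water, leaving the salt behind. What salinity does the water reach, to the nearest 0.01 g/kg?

56.30 g/kg

After mixing: salt = 9,050×111.7 + 27,300×34.8 = 1,960,925; volume = 36,350 m³
After evaporation: salt unchanged = 1,960,925; volume = 36,350 − 1,520 = 34,830 m³
S = 1,960,925 / 34,830 = 56.2999 g/kg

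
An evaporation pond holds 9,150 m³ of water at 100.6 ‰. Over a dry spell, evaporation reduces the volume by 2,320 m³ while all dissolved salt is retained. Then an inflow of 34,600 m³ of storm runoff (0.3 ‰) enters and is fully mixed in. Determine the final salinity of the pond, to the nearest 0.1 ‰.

After evaporation: salt = 9,150×100.6 = 920,490; volume = 9,150 − 2,320 = 6,830 m³
After mixing: salt = 920,490 + 34,600×0.3 = 930,870; volume = 6,830 + 34,600 = 41,430 m³
S = 930,870 / 41,430 = 22.4685 ‰

22.5 ‰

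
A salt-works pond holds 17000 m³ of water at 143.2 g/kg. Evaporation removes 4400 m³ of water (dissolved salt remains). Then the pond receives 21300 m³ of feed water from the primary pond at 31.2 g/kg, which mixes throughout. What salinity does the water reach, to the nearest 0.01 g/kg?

After evaporation: salt = 17,000×143.2 = 2,434,400; volume = 17,000 − 4,400 = 12,600 m³
After mixing: salt = 2,434,400 + 21,300×31.2 = 3,098,960; volume = 12,600 + 21,300 = 33,900 m³
S = 3,098,960 / 33,900 = 91.4147 g/kg

91.41 g/kg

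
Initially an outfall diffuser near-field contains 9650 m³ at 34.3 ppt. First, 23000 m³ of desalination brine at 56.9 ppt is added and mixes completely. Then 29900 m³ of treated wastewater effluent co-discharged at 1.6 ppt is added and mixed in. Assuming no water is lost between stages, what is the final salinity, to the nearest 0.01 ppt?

Salt balance:
Initial salt = 9,650×34.3 = 330,995
After stage 1: salt = 330,995 + 23,000×56.9 = 1,639,695; volume = 32,650 m³; S = 50.22 ppt
After stage 2: salt = 1,639,695 + 29,900×1.6 = 1,687,535; volume = 62,550 m³
S = 1,687,535 / 62,550 = 26.979 ppt

26.98 ppt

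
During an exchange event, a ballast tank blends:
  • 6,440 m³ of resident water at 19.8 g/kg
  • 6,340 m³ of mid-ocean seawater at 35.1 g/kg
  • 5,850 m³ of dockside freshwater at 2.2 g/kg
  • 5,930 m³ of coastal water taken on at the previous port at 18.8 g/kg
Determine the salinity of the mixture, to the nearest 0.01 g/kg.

Total salt / total volume:
salt = 6,440×19.8 + 6,340×35.1 + 5,850×2.2 + 5,930×18.8 = 127,512 + 222,534 + 12,870 + 111,484 = 474,400
volume = 6,440 + 6,340 + 5,850 + 5,930 = 24,560 m³
S = 474,400 / 24,560 = 19.316 g/kg

19.32 g/kg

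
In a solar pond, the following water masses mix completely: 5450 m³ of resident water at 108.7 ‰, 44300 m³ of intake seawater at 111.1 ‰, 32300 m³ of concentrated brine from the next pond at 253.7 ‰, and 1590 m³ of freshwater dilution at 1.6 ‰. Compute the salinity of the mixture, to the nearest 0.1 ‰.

163.9 ‰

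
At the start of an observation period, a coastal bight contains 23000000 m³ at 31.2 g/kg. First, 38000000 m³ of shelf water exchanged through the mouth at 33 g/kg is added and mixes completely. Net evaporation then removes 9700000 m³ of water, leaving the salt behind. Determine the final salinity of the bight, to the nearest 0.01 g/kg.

After mixing: salt = 23,000,000×31.2 + 38,000,000×33 = 1,971,600,000; volume = 61,000,000 m³
After evaporation: salt unchanged = 1,971,600,000; volume = 61,000,000 − 9,700,000 = 51,300,000 m³
S = 1,971,600,000 / 51,300,000 = 38.4327 g/kg

38.43 g/kg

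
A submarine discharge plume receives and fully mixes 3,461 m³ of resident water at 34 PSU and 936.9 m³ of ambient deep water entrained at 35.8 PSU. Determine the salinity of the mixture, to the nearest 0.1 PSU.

Weighted by volume,
salt = 3,461×34 + 936.9×35.8 = 117,674 + 33,541.02 = 151,215.02
volume = 3,461 + 936.9 = 4,397.9 m³
S = 151,215.02 / 4,397.9 = 34.383 PSU

34.4 PSU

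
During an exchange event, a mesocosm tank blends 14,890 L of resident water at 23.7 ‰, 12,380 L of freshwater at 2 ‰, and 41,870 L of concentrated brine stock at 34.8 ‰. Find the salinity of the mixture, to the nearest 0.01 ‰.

26.54 ‰

Weighted by volume,
salt = 14,890×23.7 + 12,380×2 + 41,870×34.8 = 352,893 + 24,760 + 1,457,076 = 1,834,729
volume = 14,890 + 12,380 + 41,870 = 69,140 L
S = 1,834,729 / 69,140 = 26.5364 ‰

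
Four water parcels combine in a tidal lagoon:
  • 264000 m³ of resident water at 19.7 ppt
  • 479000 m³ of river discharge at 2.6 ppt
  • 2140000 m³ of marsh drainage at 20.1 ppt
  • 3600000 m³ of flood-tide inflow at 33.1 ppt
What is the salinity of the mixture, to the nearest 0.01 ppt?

26.01 ppt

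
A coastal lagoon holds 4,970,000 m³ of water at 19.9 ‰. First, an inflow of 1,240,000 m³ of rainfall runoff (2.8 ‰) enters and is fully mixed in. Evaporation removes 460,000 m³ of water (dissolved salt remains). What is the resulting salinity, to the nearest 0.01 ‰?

After mixing: salt = 4,970,000×19.9 + 1,240,000×2.8 = 102,375,000; volume = 6,210,000 m³
After evaporation: salt unchanged = 102,375,000; volume = 6,210,000 − 460,000 = 5,750,000 m³
S = 102,375,000 / 5,750,000 = 17.8043 ‰

17.80 ‰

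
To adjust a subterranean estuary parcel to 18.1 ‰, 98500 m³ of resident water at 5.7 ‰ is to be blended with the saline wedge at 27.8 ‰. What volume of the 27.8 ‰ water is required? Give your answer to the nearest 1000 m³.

126000 m³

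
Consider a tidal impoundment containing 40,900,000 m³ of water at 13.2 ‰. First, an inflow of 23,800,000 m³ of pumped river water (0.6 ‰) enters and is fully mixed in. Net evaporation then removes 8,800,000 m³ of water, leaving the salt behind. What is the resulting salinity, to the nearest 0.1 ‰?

After mixing: salt = 40,900,000×13.2 + 23,800,000×0.6 = 554,160,000; volume = 64,700,000 m³
After evaporation: salt unchanged = 554,160,000; volume = 64,700,000 − 8,800,000 = 55,900,000 m³
S = 554,160,000 / 55,900,000 = 9.9134 ‰

9.9 ‰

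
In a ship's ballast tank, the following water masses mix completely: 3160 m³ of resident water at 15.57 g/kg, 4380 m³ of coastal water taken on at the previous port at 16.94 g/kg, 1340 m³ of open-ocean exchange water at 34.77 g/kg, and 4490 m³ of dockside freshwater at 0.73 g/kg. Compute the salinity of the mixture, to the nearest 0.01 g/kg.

12.96 g/kg

Total salt / total volume:
salt = 3,160×15.57 + 4,380×16.94 + 1,340×34.77 + 4,490×0.73 = 49,201.2 + 74,197.2 + 46,591.8 + 3,277.7 = 173,267.9
volume = 3,160 + 4,380 + 1,340 + 4,490 = 13,370 m³
S = 173,267.9 / 13,370 = 12.9595 g/kg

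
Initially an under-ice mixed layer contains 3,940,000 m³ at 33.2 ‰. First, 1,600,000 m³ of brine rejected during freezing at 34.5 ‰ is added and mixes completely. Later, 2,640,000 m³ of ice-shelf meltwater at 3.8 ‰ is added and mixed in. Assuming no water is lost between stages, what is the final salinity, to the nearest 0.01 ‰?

23.97 ‰

Total salt / total volume:
Initial salt = 3,940,000×33.2 = 130,808,000
After stage 1: salt = 130,808,000 + 1,600,000×34.5 = 186,008,000; volume = 5,540,000 m³; S = 33.575 ‰
After stage 2: salt = 186,008,000 + 2,640,000×3.8 = 196,040,000; volume = 8,180,000 m³
S = 196,040,000 / 8,180,000 = 23.9658 ‰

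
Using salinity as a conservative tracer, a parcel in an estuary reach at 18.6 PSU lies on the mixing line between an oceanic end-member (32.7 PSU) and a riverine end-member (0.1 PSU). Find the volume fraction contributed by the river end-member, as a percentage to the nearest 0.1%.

43.3%

Let f be the freshwater fraction. Salt balance per unit volume:
f×0.1 + (1−f)×32.7 = 18.6
f = (32.7 − 18.6) / (32.7 − 0.1) = 14.1/32.6 = 0.4325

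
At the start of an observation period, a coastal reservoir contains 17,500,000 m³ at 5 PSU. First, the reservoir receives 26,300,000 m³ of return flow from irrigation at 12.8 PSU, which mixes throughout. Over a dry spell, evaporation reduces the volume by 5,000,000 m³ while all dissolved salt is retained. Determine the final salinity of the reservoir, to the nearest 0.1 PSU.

After mixing: salt = 17,500,000×5 + 26,300,000×12.8 = 424,140,000; volume = 43,800,000 m³
After evaporation: salt unchanged = 424,140,000; volume = 43,800,000 − 5,000,000 = 38,800,000 m³
S = 424,140,000 / 38,800,000 = 10.9314 PSU

10.9 PSU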